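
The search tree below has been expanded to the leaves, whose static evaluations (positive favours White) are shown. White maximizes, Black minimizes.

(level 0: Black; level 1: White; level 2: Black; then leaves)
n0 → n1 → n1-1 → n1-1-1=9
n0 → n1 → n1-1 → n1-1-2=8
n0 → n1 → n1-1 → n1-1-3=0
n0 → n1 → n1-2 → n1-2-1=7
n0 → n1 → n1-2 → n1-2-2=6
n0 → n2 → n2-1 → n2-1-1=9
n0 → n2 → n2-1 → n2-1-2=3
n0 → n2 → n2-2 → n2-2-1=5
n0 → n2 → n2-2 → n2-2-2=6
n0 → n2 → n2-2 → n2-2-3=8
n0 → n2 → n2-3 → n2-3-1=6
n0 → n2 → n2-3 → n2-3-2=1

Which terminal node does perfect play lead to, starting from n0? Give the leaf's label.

n2-2-1

n1-1 (Black): min(9, 8, 0) = 0
n1-2 (Black): min(7, 6) = 6
n1 (White): max(0, 6) = 6
n2-1 (Black): min(9, 3) = 3
n2-2 (Black): min(5, 6, 8) = 5
n2-3 (Black): min(6, 1) = 1
n2 (White): max(3, 5, 1) = 5
n0 (Black): min(6, 5) = 5
At n0, Black picks n2 (lowest: 5).
At n2, White picks n2-2 (highest: 5).
At n2-2, Black picks n2-2-1 (lowest: 5).
Terminal value 5.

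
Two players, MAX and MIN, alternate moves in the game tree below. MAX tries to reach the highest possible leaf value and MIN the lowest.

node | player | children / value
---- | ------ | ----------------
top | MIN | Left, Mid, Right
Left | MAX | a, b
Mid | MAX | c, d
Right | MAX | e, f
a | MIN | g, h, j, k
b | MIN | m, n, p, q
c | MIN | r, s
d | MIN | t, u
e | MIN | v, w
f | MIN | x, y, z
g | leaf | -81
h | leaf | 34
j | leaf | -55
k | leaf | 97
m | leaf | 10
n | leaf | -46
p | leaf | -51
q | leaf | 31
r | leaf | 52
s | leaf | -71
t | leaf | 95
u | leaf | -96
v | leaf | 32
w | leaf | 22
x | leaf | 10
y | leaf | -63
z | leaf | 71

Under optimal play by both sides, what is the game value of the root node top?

-71

a (MIN): min(-81, 34, -55, 97) = -81
b (MIN): min(10, -46, -51, 31) = -51
Left (MAX): max(-81, -51) = -51
c (MIN): min(52, -71) = -71
d (MIN): min(95, -96) = -96
Mid (MAX): max(-71, -96) = -71
e (MIN): min(32, 22) = 22
f (MIN): min(10, -63, 71) = -63
Right (MAX): max(22, -63) = 22
top (MIN): min(-51, -71, 22) = -71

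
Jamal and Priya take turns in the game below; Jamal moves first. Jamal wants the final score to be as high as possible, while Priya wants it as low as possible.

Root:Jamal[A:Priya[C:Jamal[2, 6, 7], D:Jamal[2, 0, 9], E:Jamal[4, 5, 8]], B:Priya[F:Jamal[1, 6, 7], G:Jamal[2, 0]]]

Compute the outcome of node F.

F (Jamal): max(1, 6, 7) = 7

7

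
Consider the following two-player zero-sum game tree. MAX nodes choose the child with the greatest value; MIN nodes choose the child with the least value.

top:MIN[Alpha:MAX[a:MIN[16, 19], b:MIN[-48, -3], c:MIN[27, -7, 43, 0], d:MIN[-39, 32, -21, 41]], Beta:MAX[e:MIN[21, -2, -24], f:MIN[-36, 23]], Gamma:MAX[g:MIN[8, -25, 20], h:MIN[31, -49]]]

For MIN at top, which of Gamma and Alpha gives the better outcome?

Gamma

g (MIN): min(8, -25, 20) = -25
h (MIN): min(31, -49) = -49
Gamma (MAX): max(-25, -49) = -25
a (MIN): min(16, 19) = 16
b (MIN): min(-48, -3) = -48
c (MIN): min(27, -7, 43, 0) = -7
d (MIN): min(-39, 32, -21, 41) = -39
Alpha (MAX): max(16, -48, -7, -39) = 16
MIN prefers the lower value; Gamma=-25, Alpha=16. Gamma is better since -25 < 16.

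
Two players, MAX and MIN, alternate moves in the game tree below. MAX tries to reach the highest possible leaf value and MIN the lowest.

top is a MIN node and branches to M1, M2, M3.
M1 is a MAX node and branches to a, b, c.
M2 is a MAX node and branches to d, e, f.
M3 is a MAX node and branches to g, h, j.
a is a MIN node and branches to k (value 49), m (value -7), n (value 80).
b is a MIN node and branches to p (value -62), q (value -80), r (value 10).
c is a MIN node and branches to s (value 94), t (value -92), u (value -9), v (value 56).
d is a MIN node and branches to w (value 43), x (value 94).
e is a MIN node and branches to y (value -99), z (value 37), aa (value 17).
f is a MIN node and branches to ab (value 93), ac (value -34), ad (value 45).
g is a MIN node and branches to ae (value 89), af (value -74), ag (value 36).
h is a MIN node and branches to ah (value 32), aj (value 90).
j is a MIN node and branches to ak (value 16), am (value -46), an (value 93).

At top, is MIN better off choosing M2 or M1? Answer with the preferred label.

d (MIN): min(43, 94) = 43
e (MIN): min(-99, 37, 17) = -99
f (MIN): min(93, -34, 45) = -34
M2 (MAX): max(43, -99, -34) = 43
a (MIN): min(49, -7, 80) = -7
b (MIN): min(-62, -80, 10) = -80
c (MIN): min(94, -92, -9, 56) = -92
M1 (MAX): max(-7, -80, -92) = -7
MIN prefers the lower value; M2=43, M1=-7. M1 is better since -7 < 43.

M1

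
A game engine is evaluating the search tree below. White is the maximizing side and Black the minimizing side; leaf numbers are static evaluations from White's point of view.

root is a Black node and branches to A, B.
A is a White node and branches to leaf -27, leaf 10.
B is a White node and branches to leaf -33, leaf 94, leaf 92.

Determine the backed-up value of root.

A (White): max(-27, 10) = 10
B (White): max(-33, 94, 92) = 94
root (Black): min(10, 94) = 10

10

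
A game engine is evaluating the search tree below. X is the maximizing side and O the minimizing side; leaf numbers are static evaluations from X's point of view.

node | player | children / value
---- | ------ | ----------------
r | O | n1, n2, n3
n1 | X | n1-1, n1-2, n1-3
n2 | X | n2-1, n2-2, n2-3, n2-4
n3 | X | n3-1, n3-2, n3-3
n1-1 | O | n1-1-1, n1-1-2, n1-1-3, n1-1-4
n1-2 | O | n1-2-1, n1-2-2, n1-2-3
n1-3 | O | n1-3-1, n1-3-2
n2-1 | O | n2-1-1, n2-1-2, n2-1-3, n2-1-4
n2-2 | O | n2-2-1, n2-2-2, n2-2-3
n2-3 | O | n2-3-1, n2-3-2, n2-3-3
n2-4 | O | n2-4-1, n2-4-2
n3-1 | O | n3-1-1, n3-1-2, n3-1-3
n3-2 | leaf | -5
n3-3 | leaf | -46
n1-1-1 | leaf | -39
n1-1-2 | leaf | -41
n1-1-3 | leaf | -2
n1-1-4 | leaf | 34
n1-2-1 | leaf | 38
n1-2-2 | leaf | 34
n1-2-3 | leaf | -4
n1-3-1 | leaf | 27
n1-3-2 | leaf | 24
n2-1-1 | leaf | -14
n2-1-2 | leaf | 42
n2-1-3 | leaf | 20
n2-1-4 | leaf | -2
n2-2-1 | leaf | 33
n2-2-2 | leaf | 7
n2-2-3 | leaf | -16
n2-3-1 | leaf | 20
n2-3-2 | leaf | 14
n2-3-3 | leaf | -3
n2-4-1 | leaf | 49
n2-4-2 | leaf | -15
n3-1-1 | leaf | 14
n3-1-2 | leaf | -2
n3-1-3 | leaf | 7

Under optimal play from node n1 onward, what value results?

n1-1 (O): min(-39, -41, -2, 34) = -41
n1-2 (O): min(38, 34, -4) = -4
n1-3 (O): min(27, 24) = 24
n1 (X): max(-41, -4, 24) = 24

24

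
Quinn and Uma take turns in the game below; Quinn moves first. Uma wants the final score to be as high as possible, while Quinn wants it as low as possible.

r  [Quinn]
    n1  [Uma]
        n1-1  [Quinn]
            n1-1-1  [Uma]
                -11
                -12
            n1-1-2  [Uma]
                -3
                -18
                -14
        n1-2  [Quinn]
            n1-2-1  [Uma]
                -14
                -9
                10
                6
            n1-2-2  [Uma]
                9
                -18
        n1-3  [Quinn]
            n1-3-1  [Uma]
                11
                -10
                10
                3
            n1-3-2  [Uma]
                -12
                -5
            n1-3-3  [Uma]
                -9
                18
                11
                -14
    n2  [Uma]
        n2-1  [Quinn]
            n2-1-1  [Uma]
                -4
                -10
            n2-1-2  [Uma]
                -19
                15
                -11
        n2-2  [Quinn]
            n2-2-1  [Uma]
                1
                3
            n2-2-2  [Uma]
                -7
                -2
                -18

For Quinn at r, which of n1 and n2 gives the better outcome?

n2

n1-1-1 (Uma): max(-11, -12) = -11
n1-1-2 (Uma): max(-3, -18, -14) = -3
n1-1 (Quinn): min(-11, -3) = -11
n1-2-1 (Uma): max(-14, -9, 10, 6) = 10
n1-2-2 (Uma): max(9, -18) = 9
n1-2 (Quinn): min(10, 9) = 9
n1-3-1 (Uma): max(11, -10, 10, 3) = 11
n1-3-2 (Uma): max(-12, -5) = -5
n1-3-3 (Uma): max(-9, 18, 11, -14) = 18
n1-3 (Quinn): min(11, -5, 18) = -5
n1 (Uma): max(-11, 9, -5) = 9
n2-1-1 (Uma): max(-4, -10) = -4
n2-1-2 (Uma): max(-19, 15, -11) = 15
n2-1 (Quinn): min(-4, 15) = -4
n2-2-1 (Uma): max(1, 3) = 3
n2-2-2 (Uma): max(-7, -2, -18) = -2
n2-2 (Quinn): min(3, -2) = -2
n2 (Uma): max(-4, -2) = -2
Quinn prefers the lower value; n1=9, n2=-2. n2 is better since -2 < 9.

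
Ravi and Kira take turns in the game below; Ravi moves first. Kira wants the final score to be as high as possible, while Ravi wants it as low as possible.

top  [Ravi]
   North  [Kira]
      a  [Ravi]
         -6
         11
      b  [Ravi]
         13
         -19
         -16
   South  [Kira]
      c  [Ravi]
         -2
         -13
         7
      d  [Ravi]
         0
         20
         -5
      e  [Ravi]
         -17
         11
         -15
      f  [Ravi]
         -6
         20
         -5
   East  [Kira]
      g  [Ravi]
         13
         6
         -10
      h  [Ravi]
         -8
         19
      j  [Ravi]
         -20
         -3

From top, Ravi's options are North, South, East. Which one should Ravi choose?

a (Ravi): min(-6, 11) = -6
b (Ravi): min(13, -19, -16) = -19
North (Kira): max(-6, -19) = -6
c (Ravi): min(-2, -13, 7) = -13
d (Ravi): min(0, 20, -5) = -5
e (Ravi): min(-17, 11, -15) = -17
f (Ravi): min(-6, 20, -5) = -6
South (Kira): max(-13, -5, -17, -6) = -5
g (Ravi): min(13, 6, -10) = -10
h (Ravi): min(-8, 19) = -8
j (Ravi): min(-20, -3) = -20
East (Kira): max(-10, -8, -20) = -8
top (Ravi): min(-6, -5, -8) = -8
Ravi at top wants the lowest of {North=-6, South=-5, East=-8}, so chooses East.

East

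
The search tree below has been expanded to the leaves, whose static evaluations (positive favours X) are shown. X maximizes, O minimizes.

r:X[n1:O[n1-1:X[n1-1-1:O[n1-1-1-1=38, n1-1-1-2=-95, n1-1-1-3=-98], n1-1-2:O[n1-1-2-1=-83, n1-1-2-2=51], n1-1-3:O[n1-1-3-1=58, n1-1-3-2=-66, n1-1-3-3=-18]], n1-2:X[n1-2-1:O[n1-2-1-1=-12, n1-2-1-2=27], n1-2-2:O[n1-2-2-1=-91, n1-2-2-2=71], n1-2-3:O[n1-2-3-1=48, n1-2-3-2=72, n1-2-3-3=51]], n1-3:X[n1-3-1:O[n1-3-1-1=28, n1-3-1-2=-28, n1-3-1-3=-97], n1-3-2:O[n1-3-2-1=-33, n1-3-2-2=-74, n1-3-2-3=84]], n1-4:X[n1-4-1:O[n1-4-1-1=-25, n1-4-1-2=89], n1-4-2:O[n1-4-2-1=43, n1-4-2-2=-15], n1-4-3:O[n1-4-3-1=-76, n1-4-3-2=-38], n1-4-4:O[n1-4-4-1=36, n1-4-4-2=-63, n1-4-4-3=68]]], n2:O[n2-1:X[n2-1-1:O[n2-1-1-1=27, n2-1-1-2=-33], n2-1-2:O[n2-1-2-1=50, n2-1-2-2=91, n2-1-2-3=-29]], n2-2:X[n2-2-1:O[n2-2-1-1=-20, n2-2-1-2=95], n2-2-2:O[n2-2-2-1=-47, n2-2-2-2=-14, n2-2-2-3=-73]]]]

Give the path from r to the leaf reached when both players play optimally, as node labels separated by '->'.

n1-1-1 (O): min(38, -95, -98) = -98
n1-1-2 (O): min(-83, 51) = -83
n1-1-3 (O): min(58, -66, -18) = -66
n1-1 (X): max(-98, -83, -66) = -66
n1-2-1 (O): min(-12, 27) = -12
n1-2-2 (O): min(-91, 71) = -91
n1-2-3 (O): min(48, 72, 51) = 48
n1-2 (X): max(-12, -91, 48) = 48
n1-3-1 (O): min(28, -28, -97) = -97
n1-3-2 (O): min(-33, -74, 84) = -74
n1-3 (X): max(-97, -74) = -74
n1-4-1 (O): min(-25, 89) = -25
n1-4-2 (O): min(43, -15) = -15
n1-4-3 (O): min(-76, -38) = -76
n1-4-4 (O): min(36, -63, 68) = -63
n1-4 (X): max(-25, -15, -76, -63) = -15
n1 (O): min(-66, 48, -74, -15) = -74
n2-1-1 (O): min(27, -33) = -33
n2-1-2 (O): min(50, 91, -29) = -29
n2-1 (X): max(-33, -29) = -29
n2-2-1 (O): min(-20, 95) = -20
n2-2-2 (O): min(-47, -14, -73) = -73
n2-2 (X): max(-20, -73) = -20
n2 (O): min(-29, -20) = -29
r (X): max(-74, -29) = -29
At r, X picks n2 (highest: -29).
At n2, O picks n2-1 (lowest: -29).
At n2-1, X picks n2-1-2 (highest: -29).
At n2-1-2, O picks n2-1-2-3 (lowest: -29).
Terminal value -29.

r -> n2 -> n2-1 -> n2-1-2 -> n2-1-2-3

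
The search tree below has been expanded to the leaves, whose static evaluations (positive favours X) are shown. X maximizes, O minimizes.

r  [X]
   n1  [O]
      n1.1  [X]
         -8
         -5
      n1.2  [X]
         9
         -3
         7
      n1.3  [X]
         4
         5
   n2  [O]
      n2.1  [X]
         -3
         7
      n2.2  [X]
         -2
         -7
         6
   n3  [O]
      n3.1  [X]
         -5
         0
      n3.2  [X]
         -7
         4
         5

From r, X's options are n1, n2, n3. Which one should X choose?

n1.1 (X): max(-8, -5) = -5
n1.2 (X): max(9, -3, 7) = 9
n1.3 (X): max(4, 5) = 5
n1 (O): min(-5, 9, 5) = -5
n2.1 (X): max(-3, 7) = 7
n2.2 (X): max(-2, -7, 6) = 6
n2 (O): min(7, 6) = 6
n3.1 (X): max(-5, 0) = 0
n3.2 (X): max(-7, 4, 5) = 5
n3 (O): min(0, 5) = 0
r (X): max(-5, 6, 0) = 6
X at r wants the highest of {n1=-5, n2=6, n3=0}, so chooses n2.

n2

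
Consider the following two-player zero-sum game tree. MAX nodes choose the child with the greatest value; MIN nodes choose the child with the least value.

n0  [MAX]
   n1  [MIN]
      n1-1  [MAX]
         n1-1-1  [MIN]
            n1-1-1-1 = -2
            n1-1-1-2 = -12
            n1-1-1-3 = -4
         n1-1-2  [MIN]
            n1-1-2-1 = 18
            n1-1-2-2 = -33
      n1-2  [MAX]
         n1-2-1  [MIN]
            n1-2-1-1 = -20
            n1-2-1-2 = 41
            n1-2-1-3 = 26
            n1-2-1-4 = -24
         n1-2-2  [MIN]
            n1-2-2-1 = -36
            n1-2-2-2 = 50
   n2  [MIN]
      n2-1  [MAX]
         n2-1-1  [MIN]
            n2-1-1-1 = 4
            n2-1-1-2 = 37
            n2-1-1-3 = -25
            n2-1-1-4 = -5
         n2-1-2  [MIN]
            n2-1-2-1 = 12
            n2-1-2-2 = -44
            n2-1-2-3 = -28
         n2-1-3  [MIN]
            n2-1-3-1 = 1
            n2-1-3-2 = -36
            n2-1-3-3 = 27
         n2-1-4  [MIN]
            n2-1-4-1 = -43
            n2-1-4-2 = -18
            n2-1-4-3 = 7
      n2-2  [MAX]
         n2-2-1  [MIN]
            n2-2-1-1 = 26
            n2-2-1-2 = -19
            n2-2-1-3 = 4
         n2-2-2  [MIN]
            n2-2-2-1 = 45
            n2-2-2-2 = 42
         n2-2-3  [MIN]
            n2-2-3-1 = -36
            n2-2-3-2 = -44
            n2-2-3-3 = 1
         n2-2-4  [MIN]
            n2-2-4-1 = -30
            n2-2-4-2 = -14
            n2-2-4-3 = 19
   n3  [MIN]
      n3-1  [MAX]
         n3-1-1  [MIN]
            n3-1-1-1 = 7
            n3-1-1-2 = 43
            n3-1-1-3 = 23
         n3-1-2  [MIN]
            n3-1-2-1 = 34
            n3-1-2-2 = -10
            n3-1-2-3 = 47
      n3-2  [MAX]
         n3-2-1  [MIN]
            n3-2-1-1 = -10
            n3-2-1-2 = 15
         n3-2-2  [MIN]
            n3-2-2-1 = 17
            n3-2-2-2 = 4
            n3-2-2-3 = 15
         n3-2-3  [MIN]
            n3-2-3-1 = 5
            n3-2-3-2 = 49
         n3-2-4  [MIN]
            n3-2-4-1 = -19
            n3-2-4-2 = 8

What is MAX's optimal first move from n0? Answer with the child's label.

n3

n1-1-1 (MIN): min(-2, -12, -4) = -12
n1-1-2 (MIN): min(18, -33) = -33
n1-1 (MAX): max(-12, -33) = -12
n1-2-1 (MIN): min(-20, 41, 26, -24) = -24
n1-2-2 (MIN): min(-36, 50) = -36
n1-2 (MAX): max(-24, -36) = -24
n1 (MIN): min(-12, -24) = -24
n2-1-1 (MIN): min(4, 37, -25, -5) = -25
n2-1-2 (MIN): min(12, -44, -28) = -44
n2-1-3 (MIN): min(1, -36, 27) = -36
n2-1-4 (MIN): min(-43, -18, 7) = -43
n2-1 (MAX): max(-25, -44, -36, -43) = -25
n2-2-1 (MIN): min(26, -19, 4) = -19
n2-2-2 (MIN): min(45, 42) = 42
n2-2-3 (MIN): min(-36, -44, 1) = -44
n2-2-4 (MIN): min(-30, -14, 19) = -30
n2-2 (MAX): max(-19, 42, -44, -30) = 42
n2 (MIN): min(-25, 42) = -25
n3-1-1 (MIN): min(7, 43, 23) = 7
n3-1-2 (MIN): min(34, -10, 47) = -10
n3-1 (MAX): max(7, -10) = 7
n3-2-1 (MIN): min(-10, 15) = -10
n3-2-2 (MIN): min(17, 4, 15) = 4
n3-2-3 (MIN): min(5, 49) = 5
n3-2-4 (MIN): min(-19, 8) = -19
n3-2 (MAX): max(-10, 4, 5, -19) = 5
n3 (MIN): min(7, 5) = 5
n0 (MAX): max(-24, -25, 5) = 5
MAX at n0 wants the highest of {n1=-24, n2=-25, n3=5}, so chooses n3.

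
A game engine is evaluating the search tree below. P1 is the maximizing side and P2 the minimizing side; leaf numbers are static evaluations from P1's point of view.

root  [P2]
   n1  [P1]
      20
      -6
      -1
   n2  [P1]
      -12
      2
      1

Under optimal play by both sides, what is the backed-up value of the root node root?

n1 (P1): max(20, -6, -1) = 20
n2 (P1): max(-12, 2, 1) = 2
root (P2): min(20, 2) = 2

2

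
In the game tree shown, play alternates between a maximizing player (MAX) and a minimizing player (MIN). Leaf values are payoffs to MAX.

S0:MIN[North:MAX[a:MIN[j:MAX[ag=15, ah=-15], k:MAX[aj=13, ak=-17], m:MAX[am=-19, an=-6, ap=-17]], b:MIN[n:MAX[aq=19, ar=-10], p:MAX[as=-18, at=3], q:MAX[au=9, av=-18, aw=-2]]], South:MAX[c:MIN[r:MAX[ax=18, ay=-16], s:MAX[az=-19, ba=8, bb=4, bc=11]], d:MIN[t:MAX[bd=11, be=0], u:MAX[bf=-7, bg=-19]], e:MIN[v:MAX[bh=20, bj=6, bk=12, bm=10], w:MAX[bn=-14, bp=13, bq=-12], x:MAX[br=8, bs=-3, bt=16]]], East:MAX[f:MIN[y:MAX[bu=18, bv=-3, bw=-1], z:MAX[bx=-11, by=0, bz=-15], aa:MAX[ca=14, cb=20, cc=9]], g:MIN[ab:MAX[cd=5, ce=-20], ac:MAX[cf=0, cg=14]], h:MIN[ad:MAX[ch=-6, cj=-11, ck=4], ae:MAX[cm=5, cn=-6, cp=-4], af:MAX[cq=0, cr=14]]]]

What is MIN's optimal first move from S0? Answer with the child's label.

North

j (MAX): max(15, -15) = 15
k (MAX): max(13, -17) = 13
m (MAX): max(-19, -6, -17) = -6
a (MIN): min(15, 13, -6) = -6
n (MAX): max(19, -10) = 19
p (MAX): max(-18, 3) = 3
q (MAX): max(9, -18, -2) = 9
b (MIN): min(19, 3, 9) = 3
North (MAX): max(-6, 3) = 3
r (MAX): max(18, -16) = 18
s (MAX): max(-19, 8, 4, 11) = 11
c (MIN): min(18, 11) = 11
t (MAX): max(11, 0) = 11
u (MAX): max(-7, -19) = -7
d (MIN): min(11, -7) = -7
v (MAX): max(20, 6, 12, 10) = 20
w (MAX): max(-14, 13, -12) = 13
x (MAX): max(8, -3, 16) = 16
e (MIN): min(20, 13, 16) = 13
South (MAX): max(11, -7, 13) = 13
y (MAX): max(18, -3, -1) = 18
z (MAX): max(-11, 0, -15) = 0
aa (MAX): max(14, 20, 9) = 20
f (MIN): min(18, 0, 20) = 0
ab (MAX): max(5, -20) = 5
ac (MAX): max(0, 14) = 14
g (MIN): min(5, 14) = 5
ad (MAX): max(-6, -11, 4) = 4
ae (MAX): max(5, -6, -4) = 5
af (MAX): max(0, 14) = 14
h (MIN): min(4, 5, 14) = 4
East (MAX): max(0, 5, 4) = 5
S0 (MIN): min(3, 13, 5) = 3
MIN at S0 wants the lowest of {North=3, South=13, East=5}, so chooses North.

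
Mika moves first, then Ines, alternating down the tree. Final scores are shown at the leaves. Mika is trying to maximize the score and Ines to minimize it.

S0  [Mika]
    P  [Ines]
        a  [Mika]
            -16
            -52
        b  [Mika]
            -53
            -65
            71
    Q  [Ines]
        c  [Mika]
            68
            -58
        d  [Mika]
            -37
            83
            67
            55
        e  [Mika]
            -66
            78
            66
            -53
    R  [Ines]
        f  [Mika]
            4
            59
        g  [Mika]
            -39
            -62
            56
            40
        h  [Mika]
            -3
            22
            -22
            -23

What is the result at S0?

a (Mika): max(-16, -52) = -16
b (Mika): max(-53, -65, 71) = 71
P (Ines): min(-16, 71) = -16
c (Mika): max(68, -58) = 68
d (Mika): max(-37, 83, 67, 55) = 83
e (Mika): max(-66, 78, 66, -53) = 78
Q (Ines): min(68, 83, 78) = 68
f (Mika): max(4, 59) = 59
g (Mika): max(-39, -62, 56, 40) = 56
h (Mika): max(-3, 22, -22, -23) = 22
R (Ines): min(59, 56, 22) = 22
S0 (Mika): max(-16, 68, 22) = 68

68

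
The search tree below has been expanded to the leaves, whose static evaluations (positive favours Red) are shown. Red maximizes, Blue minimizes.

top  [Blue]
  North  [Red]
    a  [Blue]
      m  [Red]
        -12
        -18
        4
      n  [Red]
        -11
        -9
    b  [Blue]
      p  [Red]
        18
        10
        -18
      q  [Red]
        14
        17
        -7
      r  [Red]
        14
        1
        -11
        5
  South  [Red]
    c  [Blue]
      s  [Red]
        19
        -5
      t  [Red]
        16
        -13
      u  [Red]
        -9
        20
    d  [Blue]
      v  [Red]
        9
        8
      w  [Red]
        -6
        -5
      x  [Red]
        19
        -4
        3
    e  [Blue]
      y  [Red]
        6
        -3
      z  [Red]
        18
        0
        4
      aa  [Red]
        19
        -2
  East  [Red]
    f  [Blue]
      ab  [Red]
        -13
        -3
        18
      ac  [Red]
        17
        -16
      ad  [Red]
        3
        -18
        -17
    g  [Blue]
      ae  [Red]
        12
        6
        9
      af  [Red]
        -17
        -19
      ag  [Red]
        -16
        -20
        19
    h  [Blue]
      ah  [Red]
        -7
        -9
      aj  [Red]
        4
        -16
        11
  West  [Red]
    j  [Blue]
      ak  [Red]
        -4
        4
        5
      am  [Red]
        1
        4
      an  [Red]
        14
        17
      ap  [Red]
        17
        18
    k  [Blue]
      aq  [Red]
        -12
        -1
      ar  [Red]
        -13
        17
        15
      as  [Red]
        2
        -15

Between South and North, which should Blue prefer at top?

North

s (Red): max(19, -5) = 19
t (Red): max(16, -13) = 16
u (Red): max(-9, 20) = 20
c (Blue): min(19, 16, 20) = 16
v (Red): max(9, 8) = 9
w (Red): max(-6, -5) = -5
x (Red): max(19, -4, 3) = 19
d (Blue): min(9, -5, 19) = -5
y (Red): max(6, -3) = 6
z (Red): max(18, 0, 4) = 18
aa (Red): max(19, -2) = 19
e (Blue): min(6, 18, 19) = 6
South (Red): max(16, -5, 6) = 16
m (Red): max(-12, -18, 4) = 4
n (Red): max(-11, -9) = -9
a (Blue): min(4, -9) = -9
p (Red): max(18, 10, -18) = 18
q (Red): max(14, 17, -7) = 17
r (Red): max(14, 1, -11, 5) = 14
b (Blue): min(18, 17, 14) = 14
North (Red): max(-9, 14) = 14
Blue prefers the lower value; South=16, North=14. North is better since 14 < 16.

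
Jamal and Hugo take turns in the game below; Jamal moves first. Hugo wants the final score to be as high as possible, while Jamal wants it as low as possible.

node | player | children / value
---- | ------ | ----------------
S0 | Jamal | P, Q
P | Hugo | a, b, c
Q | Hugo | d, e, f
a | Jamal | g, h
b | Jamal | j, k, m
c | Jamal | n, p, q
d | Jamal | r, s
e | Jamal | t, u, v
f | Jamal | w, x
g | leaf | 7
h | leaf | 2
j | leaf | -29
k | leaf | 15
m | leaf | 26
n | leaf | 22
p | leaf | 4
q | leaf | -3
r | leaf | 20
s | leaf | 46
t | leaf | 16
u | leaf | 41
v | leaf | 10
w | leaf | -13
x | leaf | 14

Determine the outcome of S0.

2

a (Jamal): min(7, 2) = 2
b (Jamal): min(-29, 15, 26) = -29
c (Jamal): min(22, 4, -3) = -3
P (Hugo): max(2, -29, -3) = 2
d (Jamal): min(20, 46) = 20
e (Jamal): min(16, 41, 10) = 10
f (Jamal): min(-13, 14) = -13
Q (Hugo): max(20, 10, -13) = 20
S0 (Jamal): min(2, 20) = 2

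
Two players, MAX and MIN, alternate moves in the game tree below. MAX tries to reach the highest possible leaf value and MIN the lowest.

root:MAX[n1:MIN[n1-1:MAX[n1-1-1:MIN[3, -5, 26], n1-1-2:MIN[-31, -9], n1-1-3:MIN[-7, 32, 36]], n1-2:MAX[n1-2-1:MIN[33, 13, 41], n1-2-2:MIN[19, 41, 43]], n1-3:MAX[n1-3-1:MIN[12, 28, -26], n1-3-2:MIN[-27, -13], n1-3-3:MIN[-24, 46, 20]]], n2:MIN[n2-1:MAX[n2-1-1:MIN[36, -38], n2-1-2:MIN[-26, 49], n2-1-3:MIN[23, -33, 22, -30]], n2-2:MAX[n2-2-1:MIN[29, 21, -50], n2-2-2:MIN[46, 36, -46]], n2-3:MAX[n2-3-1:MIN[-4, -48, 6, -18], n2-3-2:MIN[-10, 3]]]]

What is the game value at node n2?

n2-1-1 (MIN): min(36, -38) = -38
n2-1-2 (MIN): min(-26, 49) = -26
n2-1-3 (MIN): min(23, -33, 22, -30) = -33
n2-1 (MAX): max(-38, -26, -33) = -26
n2-2-1 (MIN): min(29, 21, -50) = -50
n2-2-2 (MIN): min(46, 36, -46) = -46
n2-2 (MAX): max(-50, -46) = -46
n2-3-1 (MIN): min(-4, -48, 6, -18) = -48
n2-3-2 (MIN): min(-10, 3) = -10
n2-3 (MAX): max(-48, -10) = -10
n2 (MIN): min(-26, -46, -10) = -46

-46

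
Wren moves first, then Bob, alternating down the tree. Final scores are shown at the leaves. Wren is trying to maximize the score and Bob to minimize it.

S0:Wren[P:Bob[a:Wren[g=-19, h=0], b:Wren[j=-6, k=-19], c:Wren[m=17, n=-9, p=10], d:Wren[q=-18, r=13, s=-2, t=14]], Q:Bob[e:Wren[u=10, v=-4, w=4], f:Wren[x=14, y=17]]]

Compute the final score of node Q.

10

e (Wren): max(10, -4, 4) = 10
f (Wren): max(14, 17) = 17
Q (Bob): min(10, 17) = 10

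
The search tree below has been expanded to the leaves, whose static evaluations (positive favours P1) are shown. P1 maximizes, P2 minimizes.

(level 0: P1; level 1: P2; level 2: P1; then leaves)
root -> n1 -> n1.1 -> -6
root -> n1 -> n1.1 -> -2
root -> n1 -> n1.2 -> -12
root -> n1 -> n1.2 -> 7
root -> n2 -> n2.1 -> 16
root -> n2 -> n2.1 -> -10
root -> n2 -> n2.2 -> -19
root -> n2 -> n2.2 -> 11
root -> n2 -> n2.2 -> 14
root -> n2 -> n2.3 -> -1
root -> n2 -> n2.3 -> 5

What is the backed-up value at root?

5

n1.1 (P1): max(-6, -2) = -2
n1.2 (P1): max(-12, 7) = 7
n1 (P2): min(-2, 7) = -2
n2.1 (P1): max(16, -10) = 16
n2.2 (P1): max(-19, 11, 14) = 14
n2.3 (P1): max(-1, 5) = 5
n2 (P2): min(16, 14, 5) = 5
root (P1): max(-2, 5) = 5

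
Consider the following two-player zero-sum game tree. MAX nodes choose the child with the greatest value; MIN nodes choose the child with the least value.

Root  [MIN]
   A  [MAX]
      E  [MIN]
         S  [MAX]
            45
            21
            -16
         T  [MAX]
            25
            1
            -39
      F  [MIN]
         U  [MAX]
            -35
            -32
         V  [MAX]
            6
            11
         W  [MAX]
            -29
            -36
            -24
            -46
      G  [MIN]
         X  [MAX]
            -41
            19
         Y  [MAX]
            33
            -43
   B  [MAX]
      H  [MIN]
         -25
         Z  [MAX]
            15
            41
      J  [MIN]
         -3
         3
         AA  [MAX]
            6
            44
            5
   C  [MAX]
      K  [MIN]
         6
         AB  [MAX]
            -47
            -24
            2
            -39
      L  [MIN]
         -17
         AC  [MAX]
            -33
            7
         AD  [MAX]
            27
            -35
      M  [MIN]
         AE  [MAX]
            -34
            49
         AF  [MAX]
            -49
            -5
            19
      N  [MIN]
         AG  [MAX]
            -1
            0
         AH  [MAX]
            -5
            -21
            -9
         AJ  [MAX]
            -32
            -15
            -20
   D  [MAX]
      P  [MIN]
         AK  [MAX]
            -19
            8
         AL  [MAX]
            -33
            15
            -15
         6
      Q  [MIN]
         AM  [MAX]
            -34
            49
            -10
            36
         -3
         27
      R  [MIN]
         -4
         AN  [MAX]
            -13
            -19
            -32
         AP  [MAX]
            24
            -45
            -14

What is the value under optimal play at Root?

-3

S (MAX): max(45, 21, -16) = 45
T (MAX): max(25, 1, -39) = 25
E (MIN): min(45, 25) = 25
U (MAX): max(-35, -32) = -32
V (MAX): max(6, 11) = 11
W (MAX): max(-29, -36, -24, -46) = -24
F (MIN): min(-32, 11, -24) = -32
X (MAX): max(-41, 19) = 19
Y (MAX): max(33, -43) = 33
G (MIN): min(19, 33) = 19
A (MAX): max(25, -32, 19) = 25
Z (MAX): max(15, 41) = 41
H (MIN): min(-25, 41) = -25
AA (MAX): max(6, 44, 5) = 44
J (MIN): min(-3, 3, 44) = -3
B (MAX): max(-25, -3) = -3
AB (MAX): max(-47, -24, 2, -39) = 2
K (MIN): min(6, 2) = 2
AC (MAX): max(-33, 7) = 7
AD (MAX): max(27, -35) = 27
L (MIN): min(-17, 7, 27) = -17
AE (MAX): max(-34, 49) = 49
AF (MAX): max(-49, -5, 19) = 19
M (MIN): min(49, 19) = 19
AG (MAX): max(-1, 0) = 0
AH (MAX): max(-5, -21, -9) = -5
AJ (MAX): max(-32, -15, -20) = -15
N (MIN): min(0, -5, -15) = -15
C (MAX): max(2, -17, 19, -15) = 19
AK (MAX): max(-19, 8) = 8
AL (MAX): max(-33, 15, -15) = 15
P (MIN): min(8, 15, 6) = 6
AM (MAX): max(-34, 49, -10, 36) = 49
Q (MIN): min(49, -3, 27) = -3
AN (MAX): max(-13, -19, -32) = -13
AP (MAX): max(24, -45, -14) = 24
R (MIN): min(-4, -13, 24) = -13
D (MAX): max(6, -3, -13) = 6
Root (MIN): min(25, -3, 19, 6) = -3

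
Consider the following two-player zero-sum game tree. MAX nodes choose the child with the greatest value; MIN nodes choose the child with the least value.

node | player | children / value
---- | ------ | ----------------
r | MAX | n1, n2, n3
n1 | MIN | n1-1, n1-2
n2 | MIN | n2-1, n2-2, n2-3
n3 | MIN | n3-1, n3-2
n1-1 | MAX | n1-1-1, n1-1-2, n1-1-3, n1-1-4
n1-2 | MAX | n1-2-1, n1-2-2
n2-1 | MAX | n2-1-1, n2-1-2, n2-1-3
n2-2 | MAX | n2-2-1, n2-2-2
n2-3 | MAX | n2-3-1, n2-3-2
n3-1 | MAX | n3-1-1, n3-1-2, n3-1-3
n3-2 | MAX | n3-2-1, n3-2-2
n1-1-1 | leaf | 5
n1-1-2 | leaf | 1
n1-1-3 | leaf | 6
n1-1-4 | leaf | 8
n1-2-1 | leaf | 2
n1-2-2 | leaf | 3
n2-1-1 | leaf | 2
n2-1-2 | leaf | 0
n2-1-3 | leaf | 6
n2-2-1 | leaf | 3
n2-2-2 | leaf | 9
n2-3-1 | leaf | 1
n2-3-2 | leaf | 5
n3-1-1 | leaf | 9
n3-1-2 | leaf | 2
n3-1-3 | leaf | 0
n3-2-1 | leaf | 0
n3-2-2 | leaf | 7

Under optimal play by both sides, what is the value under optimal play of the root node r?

7

n1-1 (MAX): max(5, 1, 6, 8) = 8
n1-2 (MAX): max(2, 3) = 3
n1 (MIN): min(8, 3) = 3
n2-1 (MAX): max(2, 0, 6) = 6
n2-2 (MAX): max(3, 9) = 9
n2-3 (MAX): max(1, 5) = 5
n2 (MIN): min(6, 9, 5) = 5
n3-1 (MAX): max(9, 2, 0) = 9
n3-2 (MAX): max(0, 7) = 7
n3 (MIN): min(9, 7) = 7
r (MAX): max(3, 5, 7) = 7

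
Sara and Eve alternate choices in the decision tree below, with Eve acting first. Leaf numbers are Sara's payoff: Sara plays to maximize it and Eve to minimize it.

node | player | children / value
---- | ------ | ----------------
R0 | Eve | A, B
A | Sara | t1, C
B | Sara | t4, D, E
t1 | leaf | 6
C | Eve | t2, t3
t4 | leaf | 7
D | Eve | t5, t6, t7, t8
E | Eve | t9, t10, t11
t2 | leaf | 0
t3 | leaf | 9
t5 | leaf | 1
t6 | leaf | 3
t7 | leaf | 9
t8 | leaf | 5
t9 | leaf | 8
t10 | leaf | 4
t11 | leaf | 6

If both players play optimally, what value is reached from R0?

6

C (Eve): min(0, 9) = 0
A (Sara): max(6, 0) = 6
D (Eve): min(1, 3, 9, 5) = 1
E (Eve): min(8, 4, 6) = 4
B (Sara): max(7, 1, 4) = 7
R0 (Eve): min(6, 7) = 6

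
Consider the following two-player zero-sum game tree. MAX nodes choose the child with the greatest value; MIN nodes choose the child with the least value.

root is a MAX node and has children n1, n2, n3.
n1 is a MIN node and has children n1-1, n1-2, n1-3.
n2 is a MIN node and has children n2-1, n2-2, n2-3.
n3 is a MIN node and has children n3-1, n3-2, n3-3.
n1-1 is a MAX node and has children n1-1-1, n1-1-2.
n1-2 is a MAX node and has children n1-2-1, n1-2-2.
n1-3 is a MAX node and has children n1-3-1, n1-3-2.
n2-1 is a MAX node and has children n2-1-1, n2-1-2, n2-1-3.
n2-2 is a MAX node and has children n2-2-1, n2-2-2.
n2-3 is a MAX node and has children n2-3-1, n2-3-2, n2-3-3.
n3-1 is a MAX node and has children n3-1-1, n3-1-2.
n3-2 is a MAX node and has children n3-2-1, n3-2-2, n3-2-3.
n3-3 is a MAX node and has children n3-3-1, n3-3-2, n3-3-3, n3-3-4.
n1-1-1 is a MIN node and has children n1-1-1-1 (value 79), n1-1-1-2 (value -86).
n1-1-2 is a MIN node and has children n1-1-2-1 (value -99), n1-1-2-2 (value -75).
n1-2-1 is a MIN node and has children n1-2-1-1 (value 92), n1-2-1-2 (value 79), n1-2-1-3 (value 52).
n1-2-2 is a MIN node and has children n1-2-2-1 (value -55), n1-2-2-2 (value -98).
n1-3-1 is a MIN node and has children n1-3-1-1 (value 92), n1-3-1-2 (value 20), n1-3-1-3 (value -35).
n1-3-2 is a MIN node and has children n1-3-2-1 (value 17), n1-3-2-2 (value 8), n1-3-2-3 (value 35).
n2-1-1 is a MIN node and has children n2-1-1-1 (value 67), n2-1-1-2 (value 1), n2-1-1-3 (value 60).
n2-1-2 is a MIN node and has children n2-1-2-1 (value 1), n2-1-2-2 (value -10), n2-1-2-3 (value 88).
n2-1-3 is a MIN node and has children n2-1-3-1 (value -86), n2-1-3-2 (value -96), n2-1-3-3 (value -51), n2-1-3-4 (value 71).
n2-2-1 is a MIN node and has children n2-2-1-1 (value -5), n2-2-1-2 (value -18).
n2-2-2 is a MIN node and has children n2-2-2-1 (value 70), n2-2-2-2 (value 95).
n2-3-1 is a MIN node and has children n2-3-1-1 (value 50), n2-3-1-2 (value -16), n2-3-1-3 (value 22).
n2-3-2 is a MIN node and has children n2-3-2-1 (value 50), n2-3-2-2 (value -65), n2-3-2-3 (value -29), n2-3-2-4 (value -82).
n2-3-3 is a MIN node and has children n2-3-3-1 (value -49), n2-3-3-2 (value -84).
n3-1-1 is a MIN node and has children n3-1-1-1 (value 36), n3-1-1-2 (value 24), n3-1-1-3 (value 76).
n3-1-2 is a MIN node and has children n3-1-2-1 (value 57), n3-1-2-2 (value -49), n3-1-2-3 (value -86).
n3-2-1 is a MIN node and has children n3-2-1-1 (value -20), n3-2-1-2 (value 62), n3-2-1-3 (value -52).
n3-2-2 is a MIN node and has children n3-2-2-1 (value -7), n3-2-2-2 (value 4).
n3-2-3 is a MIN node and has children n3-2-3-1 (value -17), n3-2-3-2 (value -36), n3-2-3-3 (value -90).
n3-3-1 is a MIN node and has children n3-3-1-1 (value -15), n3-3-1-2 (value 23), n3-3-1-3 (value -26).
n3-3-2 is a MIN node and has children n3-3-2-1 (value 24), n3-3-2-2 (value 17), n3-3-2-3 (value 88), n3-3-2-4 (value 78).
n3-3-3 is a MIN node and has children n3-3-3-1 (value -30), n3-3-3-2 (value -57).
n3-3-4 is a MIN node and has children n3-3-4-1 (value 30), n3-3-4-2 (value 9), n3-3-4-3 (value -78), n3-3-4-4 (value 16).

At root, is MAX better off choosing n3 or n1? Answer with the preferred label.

n3-1-1 (MIN): min(36, 24, 76) = 24
n3-1-2 (MIN): min(57, -49, -86) = -86
n3-1 (MAX): max(24, -86) = 24
n3-2-1 (MIN): min(-20, 62, -52) = -52
n3-2-2 (MIN): min(-7, 4) = -7
n3-2-3 (MIN): min(-17, -36, -90) = -90
n3-2 (MAX): max(-52, -7, -90) = -7
n3-3-1 (MIN): min(-15, 23, -26) = -26
n3-3-2 (MIN): min(24, 17, 88, 78) = 17
n3-3-3 (MIN): min(-30, -57) = -57
n3-3-4 (MIN): min(30, 9, -78, 16) = -78
n3-3 (MAX): max(-26, 17, -57, -78) = 17
n3 (MIN): min(24, -7, 17) = -7
n1-1-1 (MIN): min(79, -86) = -86
n1-1-2 (MIN): min(-99, -75) = -99
n1-1 (MAX): max(-86, -99) = -86
n1-2-1 (MIN): min(92, 79, 52) = 52
n1-2-2 (MIN): min(-55, -98) = -98
n1-2 (MAX): max(52, -98) = 52
n1-3-1 (MIN): min(92, 20, -35) = -35
n1-3-2 (MIN): min(17, 8, 35) = 8
n1-3 (MAX): max(-35, 8) = 8
n1 (MIN): min(-86, 52, 8) = -86
MAX prefers the higher value; n3=-7, n1=-86. n3 is better since -7 > -86.

n3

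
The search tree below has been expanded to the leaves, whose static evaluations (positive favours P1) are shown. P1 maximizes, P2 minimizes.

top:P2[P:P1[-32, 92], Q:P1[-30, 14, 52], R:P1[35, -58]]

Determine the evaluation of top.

P (P1): max(-32, 92) = 92
Q (P1): max(-30, 14, 52) = 52
R (P1): max(35, -58) = 35
top (P2): min(92, 52, 35) = 35

35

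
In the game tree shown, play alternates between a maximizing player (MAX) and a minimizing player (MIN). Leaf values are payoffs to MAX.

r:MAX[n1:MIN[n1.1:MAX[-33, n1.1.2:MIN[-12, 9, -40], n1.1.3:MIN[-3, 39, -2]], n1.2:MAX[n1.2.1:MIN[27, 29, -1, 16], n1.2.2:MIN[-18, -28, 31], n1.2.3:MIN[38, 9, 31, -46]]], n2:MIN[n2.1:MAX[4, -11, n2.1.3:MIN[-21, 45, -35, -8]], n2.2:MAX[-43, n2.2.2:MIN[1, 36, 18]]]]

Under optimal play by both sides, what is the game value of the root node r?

n1.1.2 (MIN): min(-12, 9, -40) = -40
n1.1.3 (MIN): min(-3, 39, -2) = -3
n1.1 (MAX): max(-33, -40, -3) = -3
n1.2.1 (MIN): min(27, 29, -1, 16) = -1
n1.2.2 (MIN): min(-18, -28, 31) = -28
n1.2.3 (MIN): min(38, 9, 31, -46) = -46
n1.2 (MAX): max(-1, -28, -46) = -1
n1 (MIN): min(-3, -1) = -3
n2.1.3 (MIN): min(-21, 45, -35, -8) = -35
n2.1 (MAX): max(4, -11, -35) = 4
n2.2.2 (MIN): min(1, 36, 18) = 1
n2.2 (MAX): max(-43, 1) = 1
n2 (MIN): min(4, 1) = 1
r (MAX): max(-3, 1) = 1

1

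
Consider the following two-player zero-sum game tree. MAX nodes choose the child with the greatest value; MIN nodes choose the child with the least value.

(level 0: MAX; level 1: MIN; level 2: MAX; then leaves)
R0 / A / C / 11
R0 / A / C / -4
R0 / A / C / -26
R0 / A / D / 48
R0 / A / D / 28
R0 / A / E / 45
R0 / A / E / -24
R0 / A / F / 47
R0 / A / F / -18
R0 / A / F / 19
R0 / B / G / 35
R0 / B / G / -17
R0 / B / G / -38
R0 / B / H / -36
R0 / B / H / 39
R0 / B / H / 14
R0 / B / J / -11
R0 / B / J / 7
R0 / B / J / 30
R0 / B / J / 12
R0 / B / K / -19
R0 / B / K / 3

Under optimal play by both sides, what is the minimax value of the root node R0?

11

C (MAX): max(11, -4, -26) = 11
D (MAX): max(48, 28) = 48
E (MAX): max(45, -24) = 45
F (MAX): max(47, -18, 19) = 47
A (MIN): min(11, 48, 45, 47) = 11
G (MAX): max(35, -17, -38) = 35
H (MAX): max(-36, 39, 14) = 39
J (MAX): max(-11, 7, 30, 12) = 30
K (MAX): max(-19, 3) = 3
B (MIN): min(35, 39, 30, 3) = 3
R0 (MAX): max(11, 3) = 11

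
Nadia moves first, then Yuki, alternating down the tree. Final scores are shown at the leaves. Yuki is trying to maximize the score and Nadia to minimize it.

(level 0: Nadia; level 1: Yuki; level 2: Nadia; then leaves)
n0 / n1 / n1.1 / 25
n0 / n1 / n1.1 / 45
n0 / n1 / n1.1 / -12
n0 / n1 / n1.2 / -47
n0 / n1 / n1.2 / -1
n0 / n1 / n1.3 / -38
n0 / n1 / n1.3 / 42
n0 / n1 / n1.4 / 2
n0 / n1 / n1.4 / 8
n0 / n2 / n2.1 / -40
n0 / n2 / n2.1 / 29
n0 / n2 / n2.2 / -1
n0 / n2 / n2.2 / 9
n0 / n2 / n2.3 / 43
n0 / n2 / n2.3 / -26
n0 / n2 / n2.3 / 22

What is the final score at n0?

-1

n1.1 (Nadia): min(25, 45, -12) = -12
n1.2 (Nadia): min(-47, -1) = -47
n1.3 (Nadia): min(-38, 42) = -38
n1.4 (Nadia): min(2, 8) = 2
n1 (Yuki): max(-12, -47, -38, 2) = 2
n2.1 (Nadia): min(-40, 29) = -40
n2.2 (Nadia): min(-1, 9) = -1
n2.3 (Nadia): min(43, -26, 22) = -26
n2 (Yuki): max(-40, -1, -26) = -1
n0 (Nadia): min(2, -1) = -1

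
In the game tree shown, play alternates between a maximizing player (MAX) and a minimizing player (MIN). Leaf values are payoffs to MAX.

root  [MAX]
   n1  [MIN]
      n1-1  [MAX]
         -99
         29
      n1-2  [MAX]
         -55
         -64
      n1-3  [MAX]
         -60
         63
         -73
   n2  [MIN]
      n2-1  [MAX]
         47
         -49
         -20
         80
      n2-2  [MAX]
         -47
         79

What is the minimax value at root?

79

n1-1 (MAX): max(-99, 29) = 29
n1-2 (MAX): max(-55, -64) = -55
n1-3 (MAX): max(-60, 63, -73) = 63
n1 (MIN): min(29, -55, 63) = -55
n2-1 (MAX): max(47, -49, -20, 80) = 80
n2-2 (MAX): max(-47, 79) = 79
n2 (MIN): min(80, 79) = 79
root (MAX): max(-55, 79) = 79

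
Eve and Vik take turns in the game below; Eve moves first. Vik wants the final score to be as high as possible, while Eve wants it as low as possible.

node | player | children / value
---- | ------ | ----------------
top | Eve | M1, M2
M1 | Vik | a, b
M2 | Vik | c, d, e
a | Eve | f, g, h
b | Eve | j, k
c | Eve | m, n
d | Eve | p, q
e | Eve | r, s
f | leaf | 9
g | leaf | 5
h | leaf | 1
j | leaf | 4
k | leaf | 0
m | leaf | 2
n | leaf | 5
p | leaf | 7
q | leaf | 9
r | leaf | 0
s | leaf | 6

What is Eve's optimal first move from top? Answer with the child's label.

a (Eve): min(9, 5, 1) = 1
b (Eve): min(4, 0) = 0
M1 (Vik): max(1, 0) = 1
c (Eve): min(2, 5) = 2
d (Eve): min(7, 9) = 7
e (Eve): min(0, 6) = 0
M2 (Vik): max(2, 7, 0) = 7
top (Eve): min(1, 7) = 1
Eve at top wants the lowest of {M1=1, M2=7}, so chooses M1.

M1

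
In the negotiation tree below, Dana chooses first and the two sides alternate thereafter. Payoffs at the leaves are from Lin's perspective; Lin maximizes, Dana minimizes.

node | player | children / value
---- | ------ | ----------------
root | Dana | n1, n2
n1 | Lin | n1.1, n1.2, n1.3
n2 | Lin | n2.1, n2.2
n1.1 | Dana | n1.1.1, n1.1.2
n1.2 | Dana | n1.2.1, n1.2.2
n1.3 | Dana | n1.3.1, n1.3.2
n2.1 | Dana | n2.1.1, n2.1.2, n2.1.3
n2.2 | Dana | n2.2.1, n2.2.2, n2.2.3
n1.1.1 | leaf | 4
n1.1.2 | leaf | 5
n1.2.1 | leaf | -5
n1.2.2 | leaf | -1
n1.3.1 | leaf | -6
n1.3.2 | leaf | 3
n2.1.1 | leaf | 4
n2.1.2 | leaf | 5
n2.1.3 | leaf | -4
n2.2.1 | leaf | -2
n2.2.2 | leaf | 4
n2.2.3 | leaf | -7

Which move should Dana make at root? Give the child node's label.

n2

n1.1 (Dana): min(4, 5) = 4
n1.2 (Dana): min(-5, -1) = -5
n1.3 (Dana): min(-6, 3) = -6
n1 (Lin): max(4, -5, -6) = 4
n2.1 (Dana): min(4, 5, -4) = -4
n2.2 (Dana): min(-2, 4, -7) = -7
n2 (Lin): max(-4, -7) = -4
root (Dana): min(4, -4) = -4
Dana at root wants the lowest of {n1=4, n2=-4}, so chooses n2.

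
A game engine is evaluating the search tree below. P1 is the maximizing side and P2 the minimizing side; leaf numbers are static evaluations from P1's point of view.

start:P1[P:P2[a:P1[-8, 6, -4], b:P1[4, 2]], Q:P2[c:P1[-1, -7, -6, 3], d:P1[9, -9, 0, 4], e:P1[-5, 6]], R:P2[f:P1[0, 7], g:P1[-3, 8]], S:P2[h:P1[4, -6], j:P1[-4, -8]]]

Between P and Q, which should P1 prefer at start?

P

a (P1): max(-8, 6, -4) = 6
b (P1): max(4, 2) = 4
P (P2): min(6, 4) = 4
c (P1): max(-1, -7, -6, 3) = 3
d (P1): max(9, -9, 0, 4) = 9
e (P1): max(-5, 6) = 6
Q (P2): min(3, 9, 6) = 3
P1 prefers the higher value; P=4, Q=3. P is better since 4 > 3.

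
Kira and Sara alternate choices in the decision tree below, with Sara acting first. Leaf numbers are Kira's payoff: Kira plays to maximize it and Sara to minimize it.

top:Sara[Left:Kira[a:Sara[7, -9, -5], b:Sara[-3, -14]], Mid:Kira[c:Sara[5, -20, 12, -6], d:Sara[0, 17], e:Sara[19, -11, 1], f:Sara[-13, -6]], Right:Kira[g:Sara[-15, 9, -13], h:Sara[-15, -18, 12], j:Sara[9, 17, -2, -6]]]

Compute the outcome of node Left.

-9

a (Sara): min(7, -9, -5) = -9
b (Sara): min(-3, -14) = -14
Left (Kira): max(-9, -14) = -9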